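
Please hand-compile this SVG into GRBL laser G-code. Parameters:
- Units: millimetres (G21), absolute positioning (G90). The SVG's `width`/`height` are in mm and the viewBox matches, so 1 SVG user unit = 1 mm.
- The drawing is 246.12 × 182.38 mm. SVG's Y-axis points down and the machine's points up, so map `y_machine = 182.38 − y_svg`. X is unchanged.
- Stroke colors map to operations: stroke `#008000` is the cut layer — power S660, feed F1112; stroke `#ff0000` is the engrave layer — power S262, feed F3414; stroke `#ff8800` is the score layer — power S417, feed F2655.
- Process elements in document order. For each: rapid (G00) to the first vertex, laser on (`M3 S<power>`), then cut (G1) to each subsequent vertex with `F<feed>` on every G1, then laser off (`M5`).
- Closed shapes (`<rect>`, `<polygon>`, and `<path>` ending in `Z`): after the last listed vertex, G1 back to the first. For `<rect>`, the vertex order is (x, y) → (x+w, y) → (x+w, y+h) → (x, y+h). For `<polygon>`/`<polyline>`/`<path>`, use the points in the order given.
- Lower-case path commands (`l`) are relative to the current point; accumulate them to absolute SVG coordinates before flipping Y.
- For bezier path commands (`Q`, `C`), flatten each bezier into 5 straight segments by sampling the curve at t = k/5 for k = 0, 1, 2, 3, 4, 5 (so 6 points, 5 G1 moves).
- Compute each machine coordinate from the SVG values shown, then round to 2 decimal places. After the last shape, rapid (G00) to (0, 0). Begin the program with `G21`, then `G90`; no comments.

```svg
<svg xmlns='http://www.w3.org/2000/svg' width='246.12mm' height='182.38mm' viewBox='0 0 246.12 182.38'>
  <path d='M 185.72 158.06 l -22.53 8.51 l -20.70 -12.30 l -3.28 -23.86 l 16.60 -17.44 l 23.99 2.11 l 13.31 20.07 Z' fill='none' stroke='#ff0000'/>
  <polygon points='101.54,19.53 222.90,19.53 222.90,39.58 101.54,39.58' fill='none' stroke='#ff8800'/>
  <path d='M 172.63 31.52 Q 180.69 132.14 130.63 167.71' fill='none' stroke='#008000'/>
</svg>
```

G21
G90
G00 X185.72 Y24.32
M3 S262
G1 X163.19 Y15.81 F3414
G1 X142.49 Y28.11 F3414
G1 X139.21 Y51.97 F3414
G1 X155.81 Y69.41 F3414
G1 X179.80 Y67.30 F3414
G1 X193.11 Y47.23 F3414
G1 X185.72 Y24.32 F3414
M5
G00 X101.54 Y162.85
M3 S417
G1 X222.90 Y162.85 F2655
G1 X222.90 Y142.80 F2655
G1 X101.54 Y142.80 F2655
G1 X101.54 Y162.85 F2655
M5
G00 X172.63 Y150.86
M3 S660
G1 X173.53 Y113.21 F1112
G1 X169.78 Y80.77 F1112
G1 X161.38 Y53.53 F1112
G1 X148.33 Y31.50 F1112
G1 X130.63 Y14.67 F1112
M5
G00 X0.00 Y0.00

1 u = 1 mm; y_m = 182.38 − y.

[1] `<path>` regular polygon, #ff0000→engrave S262 F3414: (185.72,24.32) → (163.19,15.81) → (142.49,28.11) → (139.21,51.97) → (155.81,69.41) → (179.80,67.30) → (193.11,47.23) → (185.72,24.32) (closed)

[2] `<polygon>` rectangle, #ff8800→score S417 F2655: (101.54,162.85) → (222.90,162.85) → (222.90,142.80) → (101.54,142.80) → (101.54,162.85) (closed)

[3] `<path>` quadratic bezier, #008000→cut S660 F1112: (172.63,150.86) → (173.53,113.21) → (169.78,80.77) → (161.38,53.53) → (148.33,31.50) → (130.63,14.67)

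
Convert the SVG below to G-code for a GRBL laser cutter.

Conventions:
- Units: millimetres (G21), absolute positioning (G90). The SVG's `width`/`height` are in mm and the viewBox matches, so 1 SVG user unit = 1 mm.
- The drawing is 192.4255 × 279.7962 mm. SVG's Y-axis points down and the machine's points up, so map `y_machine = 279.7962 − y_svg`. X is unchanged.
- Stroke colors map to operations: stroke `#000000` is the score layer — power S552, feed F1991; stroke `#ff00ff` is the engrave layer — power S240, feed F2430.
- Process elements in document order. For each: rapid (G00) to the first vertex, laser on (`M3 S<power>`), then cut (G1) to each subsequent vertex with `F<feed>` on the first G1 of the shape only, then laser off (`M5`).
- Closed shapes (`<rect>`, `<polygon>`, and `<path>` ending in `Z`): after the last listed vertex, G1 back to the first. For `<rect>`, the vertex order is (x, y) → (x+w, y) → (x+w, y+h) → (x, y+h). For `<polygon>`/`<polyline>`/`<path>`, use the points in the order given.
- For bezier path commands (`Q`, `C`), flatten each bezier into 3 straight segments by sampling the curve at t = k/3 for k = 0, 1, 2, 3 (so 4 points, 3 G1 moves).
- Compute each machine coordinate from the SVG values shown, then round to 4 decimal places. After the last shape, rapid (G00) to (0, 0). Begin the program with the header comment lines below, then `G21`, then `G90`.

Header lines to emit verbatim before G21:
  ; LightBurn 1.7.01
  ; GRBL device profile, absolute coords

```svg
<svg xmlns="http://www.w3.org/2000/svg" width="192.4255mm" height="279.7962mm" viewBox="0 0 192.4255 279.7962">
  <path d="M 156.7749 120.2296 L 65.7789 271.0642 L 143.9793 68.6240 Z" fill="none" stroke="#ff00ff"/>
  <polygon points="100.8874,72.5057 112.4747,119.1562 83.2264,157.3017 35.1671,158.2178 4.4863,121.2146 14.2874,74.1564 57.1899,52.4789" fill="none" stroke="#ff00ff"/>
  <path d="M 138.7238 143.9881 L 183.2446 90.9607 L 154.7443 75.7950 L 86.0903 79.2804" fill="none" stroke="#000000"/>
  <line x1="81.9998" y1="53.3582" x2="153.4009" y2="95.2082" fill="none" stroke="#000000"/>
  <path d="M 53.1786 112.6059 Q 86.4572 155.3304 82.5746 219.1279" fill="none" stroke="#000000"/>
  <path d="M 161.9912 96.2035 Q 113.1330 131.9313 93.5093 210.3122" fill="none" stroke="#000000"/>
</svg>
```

viewBox `0 0 192.4255 279.7962` with mm width/height → 1 unit = 1 mm. Flip: y_m = 279.7962 − y_svg.

**Shape 1** — `<path>` closed polygon, stroke `#ff00ff` → engrave (S240, F2430). Machine vertices: (156.7749,159.5666) → (65.7789,8.7320) → (143.9793,211.1722) → (156.7749,159.5666). Closed: final G1 returns to the first vertex.

**Shape 2** — `<polygon>` regular polygon, stroke `#ff00ff` → engrave (S240, F2430). Machine vertices: (100.8874,207.2905) → (112.4747,160.6400) → (83.2264,122.4945) → (35.1671,121.5784) → (4.4863,158.5816) → (14.2874,205.6398) → (57.1899,227.3173) → (100.8874,207.2905). Closed: final G1 returns to the first vertex.

**Shape 3** — `<path>` open polyline, stroke `#000000` → score (S552, F1991). Machine vertices: (138.7238,135.8081) → (183.2446,188.8355) → (154.7443,204.0012) → (86.0903,200.5158). Open path.

**Shape 4** — `<line>` line segment, stroke `#000000` → score (S552, F1991). Machine vertices: (81.9998,226.4380) → (153.4009,184.5880). Open path.

**Shape 5** — `<path>` quadratic bezier, stroke `#000000` → score (S552, F1991). Control points (SVG): P0=(53.1786,112.6059), P1=(86.4572,155.3304), P2=(82.5746,219.1279); sampled at t=k/3. Machine vertices: (53.1786,167.1903) → (71.2353,136.3659) → (81.0340,100.8585) → (82.5746,60.6683). Open path.

**Shape 6** — `<path>` quadratic bezier, stroke `#000000` → score (S552, F1991). Control points (SVG): P0=(161.9912,96.2035), P1=(113.1330,131.9313), P2=(93.5093,210.3122); sampled at t=k/3. Machine vertices: (161.9912,183.5927) → (132.6673,155.0349) → (109.8400,116.9987) → (93.5093,69.4840). Open path.

; LightBurn 1.7.01
; GRBL device profile, absolute coords
G21
G90
G00 X156.7749 Y159.5666
M3 S240
G1 X65.7789 Y8.7320 F2430
G1 X143.9793 Y211.1722
G1 X156.7749 Y159.5666
M5
G00 X100.8874 Y207.2905
M3 S240
G1 X112.4747 Y160.6400 F2430
G1 X83.2264 Y122.4945
G1 X35.1671 Y121.5784
G1 X4.4863 Y158.5816
G1 X14.2874 Y205.6398
G1 X57.1899 Y227.3173
G1 X100.8874 Y207.2905
M5
G00 X138.7238 Y135.8081
M3 S552
G1 X183.2446 Y188.8355 F1991
G1 X154.7443 Y204.0012
G1 X86.0903 Y200.5158
M5
G00 X81.9998 Y226.4380
M3 S552
G1 X153.4009 Y184.5880 F1991
M5
G00 X53.1786 Y167.1903
M3 S552
G1 X71.2353 Y136.3659 F1991
G1 X81.0340 Y100.8585
G1 X82.5746 Y60.6683
M5
G00 X161.9912 Y183.5927
M3 S552
G1 X132.6673 Y155.0349 F1991
G1 X109.8400 Y116.9987
G1 X93.5093 Y69.4840
M5
G00 X0.0000 Y0.0000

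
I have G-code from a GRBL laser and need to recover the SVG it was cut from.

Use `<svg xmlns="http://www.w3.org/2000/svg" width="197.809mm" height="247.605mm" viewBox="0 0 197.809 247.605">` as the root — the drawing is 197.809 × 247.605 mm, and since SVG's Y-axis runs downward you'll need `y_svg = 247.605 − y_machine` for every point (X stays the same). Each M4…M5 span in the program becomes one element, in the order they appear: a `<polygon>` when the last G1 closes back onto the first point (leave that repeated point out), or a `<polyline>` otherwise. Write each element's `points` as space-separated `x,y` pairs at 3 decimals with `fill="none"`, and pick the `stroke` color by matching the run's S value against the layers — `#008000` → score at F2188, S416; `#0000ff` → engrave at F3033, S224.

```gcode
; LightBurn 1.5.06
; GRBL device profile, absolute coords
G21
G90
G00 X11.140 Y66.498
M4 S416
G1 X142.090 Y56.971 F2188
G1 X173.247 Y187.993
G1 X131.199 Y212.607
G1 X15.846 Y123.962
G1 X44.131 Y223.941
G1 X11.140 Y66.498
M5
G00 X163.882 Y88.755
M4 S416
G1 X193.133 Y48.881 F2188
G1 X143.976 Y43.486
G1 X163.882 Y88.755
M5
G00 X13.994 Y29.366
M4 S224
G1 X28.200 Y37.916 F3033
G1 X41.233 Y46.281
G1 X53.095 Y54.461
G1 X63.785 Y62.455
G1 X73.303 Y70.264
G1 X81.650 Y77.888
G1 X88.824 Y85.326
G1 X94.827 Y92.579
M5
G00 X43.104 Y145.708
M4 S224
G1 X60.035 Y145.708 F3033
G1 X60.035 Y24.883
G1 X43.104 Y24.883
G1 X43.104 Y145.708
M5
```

<svg xmlns="http://www.w3.org/2000/svg" width="197.809mm" height="247.605mm" viewBox="0 0 197.809 247.605">
  <polygon points="11.140,181.107 142.090,190.634 173.247,59.612 131.199,34.998 15.846,123.643 44.131,23.664" fill="none" stroke="#008000"/>
  <polygon points="163.882,158.850 193.133,198.724 143.976,204.119" fill="none" stroke="#008000"/>
  <polyline points="13.994,218.239 28.200,209.689 41.233,201.324 53.095,193.144 63.785,185.150 73.303,177.341 81.650,169.717 88.824,162.279 94.827,155.026" fill="none" stroke="#0000ff"/>
  <polygon points="43.104,101.897 60.035,101.897 60.035,222.722 43.104,222.722" fill="none" stroke="#0000ff"/>
</svg>

Machine Y-up, SVG Y-down with viewBox height 247.605, so y_svg = 247.605 − y_machine; X carries over.

Run 1: S416 ⇒ score layer `#008000`. The run returns to its start, so emit a `<polygon>` with points (Y-flipped): 11.140,181.107 142.090,190.634 173.247,59.612 131.199,34.998 15.846,123.643 44.131,23.664.

Run 2: S416 ⇒ score layer `#008000`. The run returns to its start, so emit a `<polygon>` with points (Y-flipped): 163.882,158.850 193.133,198.724 143.976,204.119.

Run 3: power S224 maps to stroke `#0000ff` (engrave). The run is open, so emit a `<polyline>` with points (Y-flipped): 13.994,218.239 28.200,209.689 41.233,201.324 53.095,193.144 63.785,185.150 73.303,177.341 81.650,169.717 88.824,162.279 94.827,155.026.

Run 4: S224 ⇒ engrave layer `#0000ff`. The run returns to its start, so emit a `<polygon>` with points (Y-flipped): 43.104,101.897 60.035,101.897 60.035,222.722 43.104,222.722.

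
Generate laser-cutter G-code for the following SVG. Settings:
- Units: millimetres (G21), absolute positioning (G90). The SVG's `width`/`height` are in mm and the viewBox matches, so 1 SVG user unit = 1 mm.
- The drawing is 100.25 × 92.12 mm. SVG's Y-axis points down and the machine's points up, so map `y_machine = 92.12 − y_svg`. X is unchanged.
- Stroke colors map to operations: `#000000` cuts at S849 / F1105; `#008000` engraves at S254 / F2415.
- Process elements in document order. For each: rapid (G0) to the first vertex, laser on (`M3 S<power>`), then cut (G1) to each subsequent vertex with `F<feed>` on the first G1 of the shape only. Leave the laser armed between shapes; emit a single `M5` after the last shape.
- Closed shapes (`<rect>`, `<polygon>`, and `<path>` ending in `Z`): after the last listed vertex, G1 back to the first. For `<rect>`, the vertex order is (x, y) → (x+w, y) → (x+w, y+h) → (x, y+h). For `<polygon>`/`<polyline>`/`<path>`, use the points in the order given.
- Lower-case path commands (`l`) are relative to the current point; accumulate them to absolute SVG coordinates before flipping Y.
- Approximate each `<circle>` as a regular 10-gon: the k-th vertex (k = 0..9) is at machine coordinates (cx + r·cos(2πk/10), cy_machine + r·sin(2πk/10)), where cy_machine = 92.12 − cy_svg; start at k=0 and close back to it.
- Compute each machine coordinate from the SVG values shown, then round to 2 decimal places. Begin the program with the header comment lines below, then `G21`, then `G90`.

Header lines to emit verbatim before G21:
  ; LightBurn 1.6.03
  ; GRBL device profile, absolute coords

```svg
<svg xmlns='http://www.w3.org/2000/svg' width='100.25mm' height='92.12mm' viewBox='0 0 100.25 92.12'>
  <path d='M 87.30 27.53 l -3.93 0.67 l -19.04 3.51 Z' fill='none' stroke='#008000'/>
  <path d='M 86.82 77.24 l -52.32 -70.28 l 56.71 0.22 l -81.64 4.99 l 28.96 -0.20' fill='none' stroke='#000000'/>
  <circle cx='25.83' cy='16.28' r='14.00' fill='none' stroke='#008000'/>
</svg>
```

1 u = 1 mm; y_m = 92.12 − y.

[1] `<path>` closed polygon, #008000→engrave S254 F2415: (87.30,64.59) → (83.37,63.92) → (64.33,60.41) → (87.30,64.59) (closed)

[2] `<path>` open polyline, #000000→cut S849 F1105: (86.82,14.88) → (34.50,85.16) → (91.21,84.94) → (9.57,79.95) → (38.53,80.15)

[3] `<circle>` circle, #008000→engrave S254 F2415: (39.83,75.84) → (37.16,84.07) → (30.16,89.15) → (21.50,89.15) → (14.50,84.07) → (11.83,75.84) → (14.50,67.61) → (21.50,62.53) → (30.16,62.53) → (37.16,67.61) → (39.83,75.84) (closed)

; LightBurn 1.6.03
; GRBL device profile, absolute coords
G21
G90
G0 X87.30 Y64.59
M3 S254
G1 X83.37 Y63.92 F2415
G1 X64.33 Y60.41
G1 X87.30 Y64.59
G0 X86.82 Y14.88
M3 S849
G1 X34.50 Y85.16 F1105
G1 X91.21 Y84.94
G1 X9.57 Y79.95
G1 X38.53 Y80.15
G0 X39.83 Y75.84
M3 S254
G1 X37.16 Y84.07 F2415
G1 X30.16 Y89.15
G1 X21.50 Y89.15
G1 X14.50 Y84.07
G1 X11.83 Y75.84
G1 X14.50 Y67.61
G1 X21.50 Y62.53
G1 X30.16 Y62.53
G1 X37.16 Y67.61
G1 X39.83 Y75.84
M5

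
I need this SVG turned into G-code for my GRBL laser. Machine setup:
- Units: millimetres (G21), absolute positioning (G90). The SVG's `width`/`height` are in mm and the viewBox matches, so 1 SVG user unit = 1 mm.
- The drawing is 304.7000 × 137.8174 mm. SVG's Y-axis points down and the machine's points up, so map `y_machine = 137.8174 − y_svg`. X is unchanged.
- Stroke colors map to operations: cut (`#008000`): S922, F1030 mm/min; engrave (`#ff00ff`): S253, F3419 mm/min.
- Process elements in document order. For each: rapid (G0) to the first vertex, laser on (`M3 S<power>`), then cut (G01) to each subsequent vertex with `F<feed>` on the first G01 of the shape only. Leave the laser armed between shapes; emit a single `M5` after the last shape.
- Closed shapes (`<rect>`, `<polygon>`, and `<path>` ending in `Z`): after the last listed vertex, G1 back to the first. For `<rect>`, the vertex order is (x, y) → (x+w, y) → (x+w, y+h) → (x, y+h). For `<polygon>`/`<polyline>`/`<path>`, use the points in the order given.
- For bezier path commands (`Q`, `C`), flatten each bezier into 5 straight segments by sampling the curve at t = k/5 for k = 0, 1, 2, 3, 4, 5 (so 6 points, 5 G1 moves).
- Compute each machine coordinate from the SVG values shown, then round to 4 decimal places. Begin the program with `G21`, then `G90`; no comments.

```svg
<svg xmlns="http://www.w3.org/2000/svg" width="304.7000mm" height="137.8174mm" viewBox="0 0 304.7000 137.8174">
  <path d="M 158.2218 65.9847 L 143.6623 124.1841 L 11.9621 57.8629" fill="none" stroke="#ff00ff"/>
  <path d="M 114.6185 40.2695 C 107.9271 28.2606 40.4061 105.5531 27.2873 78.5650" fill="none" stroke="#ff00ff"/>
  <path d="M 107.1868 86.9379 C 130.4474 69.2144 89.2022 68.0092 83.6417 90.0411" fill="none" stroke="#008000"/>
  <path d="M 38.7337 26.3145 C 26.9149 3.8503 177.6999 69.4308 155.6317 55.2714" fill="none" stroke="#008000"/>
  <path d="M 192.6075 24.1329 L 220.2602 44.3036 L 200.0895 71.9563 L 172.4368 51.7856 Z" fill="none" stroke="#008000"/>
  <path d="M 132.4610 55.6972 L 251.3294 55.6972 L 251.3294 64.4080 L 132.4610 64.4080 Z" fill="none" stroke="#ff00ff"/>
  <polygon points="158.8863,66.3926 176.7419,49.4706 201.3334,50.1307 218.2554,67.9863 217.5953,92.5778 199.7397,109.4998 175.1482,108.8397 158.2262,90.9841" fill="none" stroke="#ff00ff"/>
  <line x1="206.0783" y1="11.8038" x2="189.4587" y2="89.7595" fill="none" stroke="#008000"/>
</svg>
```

G21
G90
G0 X158.2218 Y71.8327
M3 S253
G01 X143.6623 Y13.6333 F3419
G01 X11.9621 Y79.9545
G0 X114.6185 Y97.5479
M3 S253
G01 X104.2260 Y95.5857 F3419
G01 X84.7654 Y81.4832
G01 X61.7681 Y64.5321
G01 X40.7650 Y54.0246
G01 X27.2873 Y59.2524
G0 X107.1868 Y50.8795
M3 S922
G01 X114.2040 Y59.4777 F1030
G01 X110.5489 Y63.7889
G01 X101.0308 Y63.4908
G01 X90.4586 Y58.2607
G01 X83.6417 Y47.7763
G0 X38.7337 Y111.5029
M3 S922
G01 X48.4712 Y115.7583 F1030
G01 X81.1317 Y106.9367
G01 X120.6133 Y93.0917
G01 X150.8139 Y82.2769
G01 X155.6317 Y82.5460
G0 X192.6075 Y113.6845
M3 S922
G01 X220.2602 Y93.5138 F1030
G01 X200.0895 Y65.8611
G01 X172.4368 Y86.0318
G01 X192.6075 Y113.6845
G0 X132.4610 Y82.1202
M3 S253
G01 X251.3294 Y82.1202 F3419
G01 X251.3294 Y73.4094
G01 X132.4610 Y73.4094
G01 X132.4610 Y82.1202
G0 X158.8863 Y71.4248
M3 S253
G01 X176.7419 Y88.3468 F3419
G01 X201.3334 Y87.6867
G01 X218.2554 Y69.8311
G01 X217.5953 Y45.2396
G01 X199.7397 Y28.3176
G01 X175.1482 Y28.9777
G01 X158.2262 Y46.8333
G01 X158.8863 Y71.4248
G0 X206.0783 Y126.0136
M3 S922
G01 X189.4587 Y48.0579 F1030
M5

Since the viewBox matches the mm dimensions, user units are millimetres directly. The only transform is the Y-flip y_m = 137.8174 − y_svg.

Shape 1 is a open polyline drawn with `<path>`. Its stroke #ff00ff means engrave at S253, F3419. After flipping Y the toolpath is (158.2218,71.8327) → (143.6623,13.6333) → (11.9621,79.9545).

Shape 2 is a cubic bezier drawn with `<path>`. Its stroke #ff00ff means engrave at S253, F3419. After flipping Y the toolpath is (114.6185,97.5479) → (104.2260,95.5857) → (84.7654,81.4832) → (61.7681,64.5321) → (40.7650,54.0246) → (27.2873,59.2524).

Shape 3 is a cubic bezier drawn with `<path>`. Its stroke #008000 means cut at S922, F1030. After flipping Y the toolpath is (107.1868,50.8795) → (114.2040,59.4777) → (110.5489,63.7889) → (101.0308,63.4908) → (90.4586,58.2607) → (83.6417,47.7763).

Shape 4 is a cubic bezier drawn with `<path>`. Its stroke #008000 means cut at S922, F1030. After flipping Y the toolpath is (38.7337,111.5029) → (48.4712,115.7583) → (81.1317,106.9367) → (120.6133,93.0917) → (150.8139,82.2769) → (155.6317,82.5460).

Shape 5 is a regular polygon drawn with `<path>`. Its stroke #008000 means cut at S922, F1030. After flipping Y the toolpath is (192.6075,113.6845) → (220.2602,93.5138) → (200.0895,65.8611) → (172.4368,86.0318) → (192.6075,113.6845), returning to the start.

Shape 6 is a rectangle drawn with `<path>`. Its stroke #ff00ff means engrave at S253, F3419. After flipping Y the toolpath is (132.4610,82.1202) → (251.3294,82.1202) → (251.3294,73.4094) → (132.4610,73.4094) → (132.4610,82.1202), returning to the start.

Shape 7 is a regular polygon drawn with `<polygon>`. Its stroke #ff00ff means engrave at S253, F3419. After flipping Y the toolpath is (158.8863,71.4248) → (176.7419,88.3468) → (201.3334,87.6867) → (218.2554,69.8311) → (217.5953,45.2396) → (199.7397,28.3176) → (175.1482,28.9777) → (158.2262,46.8333) → (158.8863,71.4248), returning to the start.

Shape 8 is a line segment drawn with `<line>`. Its stroke #008000 means cut at S922, F1030. After flipping Y the toolpath is (206.0783,126.0136) → (189.4587,48.0579).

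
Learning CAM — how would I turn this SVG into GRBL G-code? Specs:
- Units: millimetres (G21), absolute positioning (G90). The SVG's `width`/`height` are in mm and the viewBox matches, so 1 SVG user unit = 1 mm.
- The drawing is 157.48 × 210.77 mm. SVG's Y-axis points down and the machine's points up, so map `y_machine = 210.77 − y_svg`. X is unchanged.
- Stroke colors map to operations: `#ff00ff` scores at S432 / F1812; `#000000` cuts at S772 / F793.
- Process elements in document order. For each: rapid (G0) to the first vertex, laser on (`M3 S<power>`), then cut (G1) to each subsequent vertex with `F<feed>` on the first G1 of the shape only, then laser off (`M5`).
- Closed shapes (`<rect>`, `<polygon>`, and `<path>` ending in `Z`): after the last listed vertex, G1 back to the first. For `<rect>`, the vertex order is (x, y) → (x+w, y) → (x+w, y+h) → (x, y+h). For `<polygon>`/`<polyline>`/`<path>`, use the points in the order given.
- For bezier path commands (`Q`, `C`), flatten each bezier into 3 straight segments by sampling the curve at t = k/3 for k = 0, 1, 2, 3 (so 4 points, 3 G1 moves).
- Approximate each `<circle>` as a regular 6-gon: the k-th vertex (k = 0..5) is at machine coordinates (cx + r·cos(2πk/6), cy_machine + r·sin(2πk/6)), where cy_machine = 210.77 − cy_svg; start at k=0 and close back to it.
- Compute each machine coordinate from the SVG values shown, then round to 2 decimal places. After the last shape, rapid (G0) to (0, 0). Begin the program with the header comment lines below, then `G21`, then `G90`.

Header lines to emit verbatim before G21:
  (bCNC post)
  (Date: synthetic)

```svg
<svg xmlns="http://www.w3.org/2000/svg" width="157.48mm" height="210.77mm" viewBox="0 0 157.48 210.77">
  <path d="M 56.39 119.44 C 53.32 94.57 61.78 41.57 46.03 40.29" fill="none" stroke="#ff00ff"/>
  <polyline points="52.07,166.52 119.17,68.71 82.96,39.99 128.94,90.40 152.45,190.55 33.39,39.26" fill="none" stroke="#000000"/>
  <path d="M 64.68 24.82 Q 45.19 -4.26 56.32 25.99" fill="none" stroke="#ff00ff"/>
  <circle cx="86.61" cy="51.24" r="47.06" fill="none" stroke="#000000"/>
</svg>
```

viewBox `0 0 157.48 210.77` with mm width/height → 1 unit = 1 mm. Flip: y_m = 210.77 − y_svg.

**Shape 1** — `<path>` cubic bezier, stroke `#ff00ff` → score (S432, F1812). Control points (SVG): P0=(56.39,119.44), P1=(53.32,94.57), P2=(61.78,41.57), P3=(46.03,40.29); sampled at t=k/3. Machine vertices: (56.39,91.33) → (55.84,122.62) → (55.03,154.92) → (46.03,170.48). Open path.

**Shape 2** — `<polyline>` open polyline, stroke `#000000` → cut (S772, F793). Machine vertices: (52.07,44.25) → (119.17,142.06) → (82.96,170.78) → (128.94,120.37) → (152.45,20.22) → (33.39,171.51). Open path.

**Shape 3** — `<path>` quadratic bezier, stroke `#ff00ff` → score (S432, F1812). Control points (SVG): P0=(64.68,24.82), P1=(45.19,-4.26), P2=(56.32,25.99); sampled at t=k/3. Machine vertices: (64.68,185.95) → (55.09,198.74) → (52.30,198.35) → (56.32,184.78). Open path.

**Shape 4** — `<circle>` circle, stroke `#000000` → cut (S772, F793). Machine vertices: (133.67,159.53) → (110.14,200.29) → (63.08,200.29) → (39.55,159.53) → (63.08,118.77) → (110.14,118.77) → (133.67,159.53). Closed: final G1 returns to the first vertex.

(bCNC post)
(Date: synthetic)
G21
G90
G0 X56.39 Y91.33
M3 S432
G1 X55.84 Y122.62 F1812
G1 X55.03 Y154.92
G1 X46.03 Y170.48
M5
G0 X52.07 Y44.25
M3 S772
G1 X119.17 Y142.06 F793
G1 X82.96 Y170.78
G1 X128.94 Y120.37
G1 X152.45 Y20.22
G1 X33.39 Y171.51
M5
G0 X64.68 Y185.95
M3 S432
G1 X55.09 Y198.74 F1812
G1 X52.30 Y198.35
G1 X56.32 Y184.78
M5
G0 X133.67 Y159.53
M3 S772
G1 X110.14 Y200.29 F793
G1 X63.08 Y200.29
G1 X39.55 Y159.53
G1 X63.08 Y118.77
G1 X110.14 Y118.77
G1 X133.67 Y159.53
M5
G0 X0.00 Y0.00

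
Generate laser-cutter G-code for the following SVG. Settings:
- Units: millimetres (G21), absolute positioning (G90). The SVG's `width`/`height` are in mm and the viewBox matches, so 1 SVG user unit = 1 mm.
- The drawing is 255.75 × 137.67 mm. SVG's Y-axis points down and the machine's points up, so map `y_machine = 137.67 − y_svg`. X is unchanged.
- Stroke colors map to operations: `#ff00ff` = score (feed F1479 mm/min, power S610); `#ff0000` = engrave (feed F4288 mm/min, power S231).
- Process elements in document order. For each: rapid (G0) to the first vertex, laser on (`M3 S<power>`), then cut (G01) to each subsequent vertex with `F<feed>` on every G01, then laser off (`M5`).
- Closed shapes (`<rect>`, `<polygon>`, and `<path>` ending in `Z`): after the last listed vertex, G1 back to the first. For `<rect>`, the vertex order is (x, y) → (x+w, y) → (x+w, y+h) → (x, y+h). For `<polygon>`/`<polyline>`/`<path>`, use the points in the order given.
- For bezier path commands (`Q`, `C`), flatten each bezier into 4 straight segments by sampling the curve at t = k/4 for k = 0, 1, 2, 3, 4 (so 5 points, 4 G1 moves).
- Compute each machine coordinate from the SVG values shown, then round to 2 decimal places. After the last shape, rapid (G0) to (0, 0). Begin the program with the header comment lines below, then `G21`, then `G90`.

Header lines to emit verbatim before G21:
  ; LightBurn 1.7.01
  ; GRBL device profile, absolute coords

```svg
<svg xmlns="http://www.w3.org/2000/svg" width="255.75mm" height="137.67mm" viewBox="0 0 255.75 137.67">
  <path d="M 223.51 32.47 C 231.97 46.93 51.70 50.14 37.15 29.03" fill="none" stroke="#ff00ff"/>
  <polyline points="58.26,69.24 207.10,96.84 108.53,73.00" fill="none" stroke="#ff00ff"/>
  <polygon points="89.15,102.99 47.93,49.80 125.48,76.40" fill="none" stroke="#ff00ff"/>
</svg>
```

; LightBurn 1.7.01
; GRBL device profile, absolute coords
G21
G90
G0 X223.51 Y105.20
M3 S610
G01 X200.01 Y96.67 F1479
G01 X138.96 Y93.58 F1479
G01 X73.60 Y97.16 F1479
G01 X37.15 Y108.64 F1479
M5
G0 X58.26 Y68.43
M3 S610
G01 X207.10 Y40.83 F1479
G01 X108.53 Y64.67 F1479
M5
G0 X89.15 Y34.68
M3 S610
G01 X47.93 Y87.87 F1479
G01 X125.48 Y61.27 F1479
G01 X89.15 Y34.68 F1479
M5
G0 X0.00 Y0.00

Since the viewBox matches the mm dimensions, user units are millimetres directly. The only transform is the Y-flip y_m = 137.67 − y_svg.

Shape 1 is a cubic bezier drawn with `<path>`. Its stroke #ff00ff means score at S610, F1479. After flipping Y the toolpath is (223.51,105.20) → (200.01,96.67) → (138.96,93.58) → (73.60,97.16) → (37.15,108.64).

Shape 2 is a open polyline drawn with `<polyline>`. Its stroke #ff00ff means score at S610, F1479. After flipping Y the toolpath is (58.26,68.43) → (207.10,40.83) → (108.53,64.67).

Shape 3 is a closed polygon drawn with `<polygon>`. Its stroke #ff00ff means score at S610, F1479. After flipping Y the toolpath is (89.15,34.68) → (47.93,87.87) → (125.48,61.27) → (89.15,34.68), returning to the start.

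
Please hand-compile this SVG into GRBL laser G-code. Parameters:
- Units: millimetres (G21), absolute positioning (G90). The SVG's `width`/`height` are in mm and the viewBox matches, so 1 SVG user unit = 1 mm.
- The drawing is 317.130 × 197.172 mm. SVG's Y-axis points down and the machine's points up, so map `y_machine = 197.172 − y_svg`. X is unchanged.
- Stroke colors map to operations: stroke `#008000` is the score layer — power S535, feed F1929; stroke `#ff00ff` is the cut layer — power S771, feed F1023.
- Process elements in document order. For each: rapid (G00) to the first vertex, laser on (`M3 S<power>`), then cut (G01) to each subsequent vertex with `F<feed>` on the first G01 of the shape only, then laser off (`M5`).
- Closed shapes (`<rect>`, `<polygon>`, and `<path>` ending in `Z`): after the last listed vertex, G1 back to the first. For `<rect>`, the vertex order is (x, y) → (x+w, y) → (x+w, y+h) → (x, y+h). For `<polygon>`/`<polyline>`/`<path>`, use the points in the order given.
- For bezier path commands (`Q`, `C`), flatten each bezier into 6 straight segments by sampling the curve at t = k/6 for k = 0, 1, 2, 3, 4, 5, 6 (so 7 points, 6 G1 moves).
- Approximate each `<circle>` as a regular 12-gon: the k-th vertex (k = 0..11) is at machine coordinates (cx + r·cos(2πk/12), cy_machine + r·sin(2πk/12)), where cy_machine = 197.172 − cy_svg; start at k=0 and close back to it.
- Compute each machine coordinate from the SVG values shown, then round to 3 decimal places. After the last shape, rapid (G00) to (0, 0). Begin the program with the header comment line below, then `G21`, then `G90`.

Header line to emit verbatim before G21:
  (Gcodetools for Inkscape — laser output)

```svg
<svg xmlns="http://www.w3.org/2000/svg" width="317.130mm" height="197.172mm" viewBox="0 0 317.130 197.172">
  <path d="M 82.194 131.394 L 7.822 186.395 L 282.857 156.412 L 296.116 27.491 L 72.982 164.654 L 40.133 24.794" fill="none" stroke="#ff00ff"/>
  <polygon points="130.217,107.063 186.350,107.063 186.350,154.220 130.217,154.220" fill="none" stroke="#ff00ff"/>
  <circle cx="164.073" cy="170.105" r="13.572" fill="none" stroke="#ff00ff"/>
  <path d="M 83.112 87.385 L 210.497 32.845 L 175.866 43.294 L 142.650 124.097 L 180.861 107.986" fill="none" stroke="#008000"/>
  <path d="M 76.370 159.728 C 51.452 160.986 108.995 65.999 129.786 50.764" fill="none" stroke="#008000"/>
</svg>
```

viewBox `0 0 317.130 197.172` with mm width/height → 1 unit = 1 mm. Flip: y_m = 197.172 − y_svg.

**Shape 1** — `<path>` open polyline, stroke `#ff00ff` → cut (S771, F1023). Machine vertices: (82.194,65.778) → (7.822,10.777) → (282.857,40.760) → (296.116,169.681) → (72.982,32.518) → (40.133,172.378). Open path.

**Shape 2** — `<polygon>` rectangle, stroke `#ff00ff` → cut (S771, F1023). Machine vertices: (130.217,90.109) → (186.350,90.109) → (186.350,42.952) → (130.217,42.952) → (130.217,90.109). Closed: final G1 returns to the first vertex.

**Shape 3** — `<circle>` circle, stroke `#ff00ff` → cut (S771, F1023). Machine vertices: (177.645,27.067) → (175.827,33.853) → (170.859,38.821) → (164.073,40.639) → (157.287,38.821) → (152.319,33.853) → (150.501,27.067) → (152.319,20.281) → (157.287,15.313) → (164.073,13.495) → (170.859,15.313) → (175.827,20.281) → (177.645,27.067). Closed: final G1 returns to the first vertex.

**Shape 4** — `<path>` open polyline, stroke `#008000` → score (S535, F1929). Machine vertices: (83.112,109.787) → (210.497,164.327) → (175.866,153.878) → (142.650,73.075) → (180.861,89.186). Open path.

**Shape 5** — `<path>` cubic bezier, stroke `#008000` → score (S535, F1929). Control points (SVG): P0=(76.370,159.728), P1=(51.452,160.986), P2=(108.995,65.999), P3=(129.786,50.764); sampled at t=k/6. Machine vertices: (76.370,37.444) → (70.231,44.021) → (74.524,61.749) → (85.937,85.741) → (101.160,111.107) → (116.880,132.959) → (129.786,146.408). Open path.

(Gcodetools for Inkscape — laser output)
G21
G90
G00 X82.194 Y65.778
M3 S771
G01 X7.822 Y10.777 F1023
G01 X282.857 Y40.760
G01 X296.116 Y169.681
G01 X72.982 Y32.518
G01 X40.133 Y172.378
M5
G00 X130.217 Y90.109
M3 S771
G01 X186.350 Y90.109 F1023
G01 X186.350 Y42.952
G01 X130.217 Y42.952
G01 X130.217 Y90.109
M5
G00 X177.645 Y27.067
M3 S771
G01 X175.827 Y33.853 F1023
G01 X170.859 Y38.821
G01 X164.073 Y40.639
G01 X157.287 Y38.821
G01 X152.319 Y33.853
G01 X150.501 Y27.067
G01 X152.319 Y20.281
G01 X157.287 Y15.313
G01 X164.073 Y13.495
G01 X170.859 Y15.313
G01 X175.827 Y20.281
G01 X177.645 Y27.067
M5
G00 X83.112 Y109.787
M3 S535
G01 X210.497 Y164.327 F1929
G01 X175.866 Y153.878
G01 X142.650 Y73.075
G01 X180.861 Y89.186
M5
G00 X76.370 Y37.444
M3 S535
G01 X70.231 Y44.021 F1929
G01 X74.524 Y61.749
G01 X85.937 Y85.741
G01 X101.160 Y111.107
G01 X116.880 Y132.959
G01 X129.786 Y146.408
M5
G00 X0.000 Y0.000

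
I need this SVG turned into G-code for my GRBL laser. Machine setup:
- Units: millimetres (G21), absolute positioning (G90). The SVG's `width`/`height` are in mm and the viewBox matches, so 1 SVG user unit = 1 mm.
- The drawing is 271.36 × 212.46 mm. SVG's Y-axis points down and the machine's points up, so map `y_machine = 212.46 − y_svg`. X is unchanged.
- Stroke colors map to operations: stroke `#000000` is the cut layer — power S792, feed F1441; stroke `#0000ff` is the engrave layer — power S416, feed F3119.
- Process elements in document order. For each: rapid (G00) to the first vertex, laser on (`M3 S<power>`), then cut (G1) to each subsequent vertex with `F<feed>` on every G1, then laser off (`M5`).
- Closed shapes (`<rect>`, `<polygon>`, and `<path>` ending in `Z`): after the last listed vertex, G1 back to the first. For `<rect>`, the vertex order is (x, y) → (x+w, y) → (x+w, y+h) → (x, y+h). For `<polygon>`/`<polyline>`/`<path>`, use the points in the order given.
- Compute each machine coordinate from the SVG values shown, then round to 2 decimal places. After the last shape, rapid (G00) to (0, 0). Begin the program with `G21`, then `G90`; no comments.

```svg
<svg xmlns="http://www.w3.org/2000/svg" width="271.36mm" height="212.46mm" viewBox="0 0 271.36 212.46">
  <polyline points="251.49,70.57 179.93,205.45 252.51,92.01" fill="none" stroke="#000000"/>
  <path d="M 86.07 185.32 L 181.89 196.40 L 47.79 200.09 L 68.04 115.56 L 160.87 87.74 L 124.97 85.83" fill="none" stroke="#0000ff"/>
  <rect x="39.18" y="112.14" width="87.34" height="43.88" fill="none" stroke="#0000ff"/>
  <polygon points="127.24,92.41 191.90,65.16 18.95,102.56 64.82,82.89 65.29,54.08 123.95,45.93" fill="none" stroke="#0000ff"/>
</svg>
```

G21
G90
G00 X251.49 Y141.89
M3 S792
G1 X179.93 Y7.01 F1441
G1 X252.51 Y120.45 F1441
M5
G00 X86.07 Y27.14
M3 S416
G1 X181.89 Y16.06 F3119
G1 X47.79 Y12.37 F3119
G1 X68.04 Y96.90 F3119
G1 X160.87 Y124.72 F3119
G1 X124.97 Y126.63 F3119
M5
G00 X39.18 Y100.32
M3 S416
G1 X126.52 Y100.32 F3119
G1 X126.52 Y56.44 F3119
G1 X39.18 Y56.44 F3119
G1 X39.18 Y100.32 F3119
M5
G00 X127.24 Y120.05
M3 S416
G1 X191.90 Y147.30 F3119
G1 X18.95 Y109.90 F3119
G1 X64.82 Y129.57 F3119
G1 X65.29 Y158.38 F3119
G1 X123.95 Y166.53 F3119
G1 X127.24 Y120.05 F3119
M5
G00 X0.00 Y0.00

1 u = 1 mm; y_m = 212.46 − y.

[1] `<polyline>` open polyline, #000000→cut S792 F1441: (251.49,141.89) → (179.93,7.01) → (252.51,120.45)

[2] `<path>` open polyline, #0000ff→engrave S416 F3119: (86.07,27.14) → (181.89,16.06) → (47.79,12.37) → (68.04,96.90) → (160.87,124.72) → (124.97,126.63)

[3] `<rect>` rectangle, #0000ff→engrave S416 F3119: (39.18,100.32) → (126.52,100.32) → (126.52,56.44) → (39.18,56.44) → (39.18,100.32) (closed)

[4] `<polygon>` closed polygon, #0000ff→engrave S416 F3119: (127.24,120.05) → (191.90,147.30) → (18.95,109.90) → (64.82,129.57) → (65.29,158.38) → (123.95,166.53) → (127.24,120.05) (closed)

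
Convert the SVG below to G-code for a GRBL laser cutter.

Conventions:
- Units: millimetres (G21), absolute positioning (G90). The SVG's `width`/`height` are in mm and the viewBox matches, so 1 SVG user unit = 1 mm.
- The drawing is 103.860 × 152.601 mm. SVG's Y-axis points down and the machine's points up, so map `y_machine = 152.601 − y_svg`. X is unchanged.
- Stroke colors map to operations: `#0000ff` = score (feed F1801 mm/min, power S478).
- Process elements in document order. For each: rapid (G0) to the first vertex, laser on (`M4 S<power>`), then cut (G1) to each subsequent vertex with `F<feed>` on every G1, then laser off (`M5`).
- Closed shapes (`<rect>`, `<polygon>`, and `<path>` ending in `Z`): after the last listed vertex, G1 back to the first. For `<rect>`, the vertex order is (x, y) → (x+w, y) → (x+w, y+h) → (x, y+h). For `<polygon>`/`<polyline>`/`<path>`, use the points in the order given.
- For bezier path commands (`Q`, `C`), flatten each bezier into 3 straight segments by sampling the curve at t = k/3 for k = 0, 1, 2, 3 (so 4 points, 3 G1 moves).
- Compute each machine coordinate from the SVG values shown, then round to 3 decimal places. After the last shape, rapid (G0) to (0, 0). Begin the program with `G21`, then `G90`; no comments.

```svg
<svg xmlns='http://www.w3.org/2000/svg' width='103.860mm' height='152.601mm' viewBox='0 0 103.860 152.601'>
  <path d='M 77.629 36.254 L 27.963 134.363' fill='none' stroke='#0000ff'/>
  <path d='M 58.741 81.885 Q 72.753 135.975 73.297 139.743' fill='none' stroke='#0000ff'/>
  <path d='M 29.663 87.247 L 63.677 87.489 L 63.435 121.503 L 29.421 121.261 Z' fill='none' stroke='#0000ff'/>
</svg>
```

viewBox `0 0 103.860 152.601` with mm width/height → 1 unit = 1 mm. Flip: y_m = 152.601 − y_svg.

**Shape 1** — `<path>` line segment, stroke `#0000ff` → score (S478, F1801). Machine vertices: (77.629,116.347) → (27.963,18.238). Open path.

**Shape 2** — `<path>` quadratic bezier, stroke `#0000ff` → score (S478, F1801). Control points (SVG): P0=(58.741,81.885), P1=(72.753,135.975), P2=(73.297,139.743); sampled at t=k/3. Machine vertices: (58.741,70.716) → (66.586,40.247) → (71.438,20.961) → (73.297,12.858). Open path.

**Shape 3** — `<path>` regular polygon, stroke `#0000ff` → score (S478, F1801). Machine vertices: (29.663,65.354) → (63.677,65.112) → (63.435,31.098) → (29.421,31.340) → (29.663,65.354). Closed: final G1 returns to the first vertex.

G21
G90
G0 X77.629 Y116.347
M4 S478
G1 X27.963 Y18.238 F1801
M5
G0 X58.741 Y70.716
M4 S478
G1 X66.586 Y40.247 F1801
G1 X71.438 Y20.961 F1801
G1 X73.297 Y12.858 F1801
M5
G0 X29.663 Y65.354
M4 S478
G1 X63.677 Y65.112 F1801
G1 X63.435 Y31.098 F1801
G1 X29.421 Y31.340 F1801
G1 X29.663 Y65.354 F1801
M5
G0 X0.000 Y0.000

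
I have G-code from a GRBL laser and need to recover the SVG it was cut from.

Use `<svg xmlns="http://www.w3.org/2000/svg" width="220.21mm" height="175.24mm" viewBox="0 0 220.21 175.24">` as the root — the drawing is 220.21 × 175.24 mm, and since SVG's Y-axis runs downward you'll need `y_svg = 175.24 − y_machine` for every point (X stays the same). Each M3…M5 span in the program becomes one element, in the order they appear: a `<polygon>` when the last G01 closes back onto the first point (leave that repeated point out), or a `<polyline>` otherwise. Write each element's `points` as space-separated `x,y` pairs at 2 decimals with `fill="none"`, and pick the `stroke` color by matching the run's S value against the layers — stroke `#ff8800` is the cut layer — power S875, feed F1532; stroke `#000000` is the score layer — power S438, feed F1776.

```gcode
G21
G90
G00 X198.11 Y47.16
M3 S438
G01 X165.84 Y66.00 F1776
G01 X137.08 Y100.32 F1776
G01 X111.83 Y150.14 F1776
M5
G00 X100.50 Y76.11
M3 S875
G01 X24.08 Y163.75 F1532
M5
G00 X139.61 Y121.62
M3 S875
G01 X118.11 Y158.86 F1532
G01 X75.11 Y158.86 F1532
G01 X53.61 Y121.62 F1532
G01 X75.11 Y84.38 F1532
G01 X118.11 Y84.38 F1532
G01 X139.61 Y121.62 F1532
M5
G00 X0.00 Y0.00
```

<svg xmlns="http://www.w3.org/2000/svg" width="220.21mm" height="175.24mm" viewBox="0 0 220.21 175.24">
  <polyline points="198.11,128.08 165.84,109.24 137.08,74.92 111.83,25.10" fill="none" stroke="#000000"/>
  <polyline points="100.50,99.13 24.08,11.49" fill="none" stroke="#ff8800"/>
  <polygon points="139.61,53.62 118.11,16.38 75.11,16.38 53.61,53.62 75.11,90.86 118.11,90.86" fill="none" stroke="#ff8800"/>
</svg>

y_svg = 175.24 − y_m.

[1] S438→`#000000` (score); open run; points: 198.11,128.08 165.84,109.24 137.08,74.92 111.83,25.10

[2] S875→`#ff8800` (cut); open run; points: 100.50,99.13 24.08,11.49

[3] S875→`#ff8800` (cut); closed run; points: 139.61,53.62 118.11,16.38 75.11,16.38 53.61,53.62 75.11,90.86 118.11,90.86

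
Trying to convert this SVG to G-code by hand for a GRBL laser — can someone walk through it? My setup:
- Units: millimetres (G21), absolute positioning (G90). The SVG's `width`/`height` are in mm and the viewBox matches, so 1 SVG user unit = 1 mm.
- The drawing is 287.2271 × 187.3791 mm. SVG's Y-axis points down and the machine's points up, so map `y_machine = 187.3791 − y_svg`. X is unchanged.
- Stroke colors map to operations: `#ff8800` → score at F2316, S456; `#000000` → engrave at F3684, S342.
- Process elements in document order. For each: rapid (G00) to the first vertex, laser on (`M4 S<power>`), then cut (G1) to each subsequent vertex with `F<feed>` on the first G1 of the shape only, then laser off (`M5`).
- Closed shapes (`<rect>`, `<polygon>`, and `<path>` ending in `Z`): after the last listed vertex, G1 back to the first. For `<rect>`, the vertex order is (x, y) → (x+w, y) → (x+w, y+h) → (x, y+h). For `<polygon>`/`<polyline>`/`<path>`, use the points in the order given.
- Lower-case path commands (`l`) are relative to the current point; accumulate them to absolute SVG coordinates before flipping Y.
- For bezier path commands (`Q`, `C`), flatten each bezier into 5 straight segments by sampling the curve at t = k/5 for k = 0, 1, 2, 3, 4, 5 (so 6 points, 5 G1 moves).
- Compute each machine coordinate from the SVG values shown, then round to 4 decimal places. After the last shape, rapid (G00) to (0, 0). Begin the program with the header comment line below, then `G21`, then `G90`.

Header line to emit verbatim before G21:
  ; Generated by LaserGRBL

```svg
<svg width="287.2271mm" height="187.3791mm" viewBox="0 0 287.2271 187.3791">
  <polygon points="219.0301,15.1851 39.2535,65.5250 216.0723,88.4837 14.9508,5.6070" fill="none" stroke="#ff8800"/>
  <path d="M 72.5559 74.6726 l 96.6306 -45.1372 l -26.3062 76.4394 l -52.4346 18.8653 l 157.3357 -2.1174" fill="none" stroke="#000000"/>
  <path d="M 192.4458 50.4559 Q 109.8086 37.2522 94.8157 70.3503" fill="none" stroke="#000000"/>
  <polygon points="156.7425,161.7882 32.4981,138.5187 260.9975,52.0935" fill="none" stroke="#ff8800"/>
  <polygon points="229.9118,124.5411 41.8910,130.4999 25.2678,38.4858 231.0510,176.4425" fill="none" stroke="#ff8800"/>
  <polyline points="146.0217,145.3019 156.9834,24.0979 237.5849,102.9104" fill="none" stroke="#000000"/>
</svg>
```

Since the viewBox matches the mm dimensions, user units are millimetres directly. The only transform is the Y-flip y_m = 187.3791 − y_svg.

Shape 1 is a closed polygon drawn with `<polygon>`. Its stroke #ff8800 means score at S456, F2316. After flipping Y the toolpath is (219.0301,172.1940) → (39.2535,121.8541) → (216.0723,98.8954) → (14.9508,181.7721) → (219.0301,172.1940), returning to the start.

Shape 2 is a open polyline drawn with `<path>`. Its stroke #000000 means engrave at S342, F3684. After flipping Y the toolpath is (72.5559,112.7065) → (169.1865,157.8437) → (142.8803,81.4043) → (90.4457,62.5390) → (247.7814,64.6564).

Shape 3 is a quadratic bezier drawn with `<path>`. Its stroke #000000 means engrave at S342, F3684. After flipping Y the toolpath is (192.4458,136.9232) → (162.0967,140.3526) → (137.1591,140.0779) → (117.6331,136.0990) → (103.5186,128.4160) → (94.8157,117.0288).

Shape 4 is a closed polygon drawn with `<polygon>`. Its stroke #ff8800 means score at S456, F2316. After flipping Y the toolpath is (156.7425,25.5909) → (32.4981,48.8604) → (260.9975,135.2856) → (156.7425,25.5909), returning to the start.

Shape 5 is a closed polygon drawn with `<polygon>`. Its stroke #ff8800 means score at S456, F2316. After flipping Y the toolpath is (229.9118,62.8380) → (41.8910,56.8792) → (25.2678,148.8933) → (231.0510,10.9366) → (229.9118,62.8380), returning to the start.

Shape 6 is a open polyline drawn with `<polyline>`. Its stroke #000000 means engrave at S342, F3684. After flipping Y the toolpath is (146.0217,42.0772) → (156.9834,163.2812) → (237.5849,84.4687).

; Generated by LaserGRBL
G21
G90
G00 X219.0301 Y172.1940
M4 S456
G1 X39.2535 Y121.8541 F2316
G1 X216.0723 Y98.8954
G1 X14.9508 Y181.7721
G1 X219.0301 Y172.1940
M5
G00 X72.5559 Y112.7065
M4 S342
G1 X169.1865 Y157.8437 F3684
G1 X142.8803 Y81.4043
G1 X90.4457 Y62.5390
G1 X247.7814 Y64.6564
M5
G00 X192.4458 Y136.9232
M4 S342
G1 X162.0967 Y140.3526 F3684
G1 X137.1591 Y140.0779
G1 X117.6331 Y136.0990
G1 X103.5186 Y128.4160
G1 X94.8157 Y117.0288
M5
G00 X156.7425 Y25.5909
M4 S456
G1 X32.4981 Y48.8604 F2316
G1 X260.9975 Y135.2856
G1 X156.7425 Y25.5909
M5
G00 X229.9118 Y62.8380
M4 S456
G1 X41.8910 Y56.8792 F2316
G1 X25.2678 Y148.8933
G1 X231.0510 Y10.9366
G1 X229.9118 Y62.8380
M5
G00 X146.0217 Y42.0772
M4 S342
G1 X156.9834 Y163.2812 F3684
G1 X237.5849 Y84.4687
M5
G00 X0.0000 Y0.0000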